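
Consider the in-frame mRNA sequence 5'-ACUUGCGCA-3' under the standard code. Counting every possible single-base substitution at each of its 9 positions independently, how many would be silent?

7

Codon 1 (ACU, Thr): 3 synonymous substitutions.
Codon 2 (UGC, Cys): 1 synonymous substitution.
Codon 3 (GCA, Ala): 3 synonymous substitutions.
Total: 3 + 1 + 3 = 7.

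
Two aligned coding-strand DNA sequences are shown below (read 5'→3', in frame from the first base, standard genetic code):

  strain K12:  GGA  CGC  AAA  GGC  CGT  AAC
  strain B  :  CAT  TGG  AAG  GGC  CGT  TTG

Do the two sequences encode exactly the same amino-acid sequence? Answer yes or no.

no

Codon 1: GGA Gly / CAT His — nonsynonymous.
Codon 2: CGC Arg / TGG Trp — nonsynonymous.
Codon 3: AAA Lys / AAG Lys — synonymous.
Codon 4: GGC Gly / GGC Gly — identical.
Codon 5: CGT Arg / CGT Arg — identical.
Codon 6: AAC Asn / TTG Leu — nonsynonymous.
Nonsynonymous differences: 3 → different protein.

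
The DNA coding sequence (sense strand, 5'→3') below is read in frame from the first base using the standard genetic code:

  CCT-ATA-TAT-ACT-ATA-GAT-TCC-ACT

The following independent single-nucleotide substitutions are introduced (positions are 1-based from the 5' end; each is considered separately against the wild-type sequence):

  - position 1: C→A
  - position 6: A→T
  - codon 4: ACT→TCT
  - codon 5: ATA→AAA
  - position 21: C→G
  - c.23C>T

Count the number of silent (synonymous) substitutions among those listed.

2

Codon 1: CCT (Pro) → ACT (Thr) — missense.
Codon 2: ATA (Ile) → ATT (Ile) — synonymous.
Codon 4: ACT (Thr) → TCT (Ser) — missense.
Codon 5: ATA (Ile) → AAA (Lys) — missense.
Codon 7: TCC (Ser) → TCG (Ser) — synonymous.
Codon 8: ACT (Thr) → ATT (Ile) — missense.
Synonymous: 2 of 6.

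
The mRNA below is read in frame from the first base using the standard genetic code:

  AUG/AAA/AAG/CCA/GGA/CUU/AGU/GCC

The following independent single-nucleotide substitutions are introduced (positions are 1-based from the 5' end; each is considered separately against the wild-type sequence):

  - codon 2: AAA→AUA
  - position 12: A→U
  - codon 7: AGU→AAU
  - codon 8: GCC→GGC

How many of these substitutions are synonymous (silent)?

Codon 2: AAA (Lys) → AUA (Ile) — missense.
Codon 4: CCA (Pro) → CCU (Pro) — synonymous.
Codon 7: AGU (Ser) → AAU (Asn) — missense.
Codon 8: GCC (Ala) → GGC (Gly) — missense.
Synonymous: 1 of 4.

1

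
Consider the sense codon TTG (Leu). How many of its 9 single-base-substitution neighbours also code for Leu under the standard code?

Position 1: CTG → 1 synonymous.
Position 2: none → 0 synonymous.
Position 3: TTA → 1 synonymous.
Total: 1 + 0 + 1 = 2.

2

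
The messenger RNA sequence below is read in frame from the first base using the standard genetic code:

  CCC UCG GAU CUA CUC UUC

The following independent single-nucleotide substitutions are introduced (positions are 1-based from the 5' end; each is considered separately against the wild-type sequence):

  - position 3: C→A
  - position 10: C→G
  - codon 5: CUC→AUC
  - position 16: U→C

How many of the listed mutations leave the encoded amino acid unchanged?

1

Codon 1: CCC (Pro) → CCA (Pro) — synonymous.
Codon 4: CUA (Leu) → GUA (Val) — missense.
Codon 5: CUC (Leu) → AUC (Ile) — missense.
Codon 6: UUC (Phe) → CUC (Leu) — missense.
Synonymous: 1 of 4.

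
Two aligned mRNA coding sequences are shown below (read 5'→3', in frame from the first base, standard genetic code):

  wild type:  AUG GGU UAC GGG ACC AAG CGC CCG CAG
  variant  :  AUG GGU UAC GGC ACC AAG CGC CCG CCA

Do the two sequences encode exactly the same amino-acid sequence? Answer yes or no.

no

Codon 1: AUG Met / AUG Met — identical.
Codon 2: GGU Gly / GGU Gly — identical.
Codon 3: UAC Tyr / UAC Tyr — identical.
Codon 4: GGG Gly / GGC Gly — synonymous.
Codon 5: ACC Thr / ACC Thr — identical.
Codon 6: AAG Lys / AAG Lys — identical.
Codon 7: CGC Arg / CGC Arg — identical.
Codon 8: CCG Pro / CCG Pro — identical.
Codon 9: CAG Gln / CCA Pro — nonsynonymous.
Nonsynonymous differences: 1 → different protein.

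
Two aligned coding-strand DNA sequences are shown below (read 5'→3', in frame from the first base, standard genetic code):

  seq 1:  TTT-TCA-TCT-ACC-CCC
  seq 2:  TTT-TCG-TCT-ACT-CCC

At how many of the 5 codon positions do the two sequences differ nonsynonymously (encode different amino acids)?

0

Codon 1: TTT Phe / TTT Phe — identical.
Codon 2: TCA Ser / TCG Ser — synonymous.
Codon 3: TCT Ser / TCT Ser — identical.
Codon 4: ACC Thr / ACT Thr — synonymous.
Codon 5: CCC Pro / CCC Pro — identical.
Nonsynonymous differences: 0.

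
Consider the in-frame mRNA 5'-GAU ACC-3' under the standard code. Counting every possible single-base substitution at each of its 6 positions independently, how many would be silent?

Codon 1 (GAU, Asp): 1 synonymous substitution.
Codon 2 (ACC, Thr): 3 synonymous substitutions.
Total: 1 + 3 = 4.

4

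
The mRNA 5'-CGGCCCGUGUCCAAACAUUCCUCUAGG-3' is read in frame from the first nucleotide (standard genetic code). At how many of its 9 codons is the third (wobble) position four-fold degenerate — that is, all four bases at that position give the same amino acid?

Codon 1 CGG (Arg): third position 4-fold.
Codon 2 CCC (Pro): third position 4-fold.
Codon 3 GUG (Val): third position 4-fold.
Codon 4 UCC (Ser): third position 4-fold.
Codon 5 AAA (Lys): third position 2-fold.
Codon 6 CAU (His): third position 2-fold.
Codon 7 UCC (Ser): third position 4-fold.
Codon 8 UCU (Ser): third position 4-fold.
Codon 9 AGG (Arg): third position 2-fold.
Four-fold degenerate third positions: 6.

6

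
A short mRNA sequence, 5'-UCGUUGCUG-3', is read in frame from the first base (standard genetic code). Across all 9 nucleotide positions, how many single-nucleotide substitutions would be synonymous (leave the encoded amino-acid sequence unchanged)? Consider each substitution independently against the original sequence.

Codon 1 (UCG, Ser): 3 synonymous substitutions.
Codon 2 (UUG, Leu): 2 synonymous substitutions.
Codon 3 (CUG, Leu): 4 synonymous substitutions.
Total: 3 + 2 + 4 = 9.

9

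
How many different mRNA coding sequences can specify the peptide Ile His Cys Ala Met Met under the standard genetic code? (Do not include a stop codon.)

48

Ile: 3 codons.
His: 2 codons.
Cys: 2 codons.
Ala: 4 codons.
Met: 1 codon.
Met: 1 codon.
3 × 2 × 2 × 4 × 1 × 1 = 48.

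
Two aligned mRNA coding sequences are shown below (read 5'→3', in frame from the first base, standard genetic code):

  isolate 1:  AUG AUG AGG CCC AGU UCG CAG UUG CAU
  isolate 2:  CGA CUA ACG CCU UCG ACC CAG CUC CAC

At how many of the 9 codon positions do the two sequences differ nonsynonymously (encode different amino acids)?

Codon 1: AUG Met / CGA Arg — nonsynonymous.
Codon 2: AUG Met / CUA Leu — nonsynonymous.
Codon 3: AGG Arg / ACG Thr — nonsynonymous.
Codon 4: CCC Pro / CCU Pro — synonymous.
Codon 5: AGU Ser / UCG Ser — synonymous.
Codon 6: UCG Ser / ACC Thr — nonsynonymous.
Codon 7: CAG Gln / CAG Gln — identical.
Codon 8: UUG Leu / CUC Leu — synonymous.
Codon 9: CAU His / CAC His — synonymous.
Nonsynonymous differences: 4.

4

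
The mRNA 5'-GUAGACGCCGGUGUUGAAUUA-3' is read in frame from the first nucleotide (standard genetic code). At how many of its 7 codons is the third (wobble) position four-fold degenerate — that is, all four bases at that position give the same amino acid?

4

Codon 1 GUA (Val): third position 4-fold.
Codon 2 GAC (Asp): third position 2-fold.
Codon 3 GCC (Ala): third position 4-fold.
Codon 4 GGU (Gly): third position 4-fold.
Codon 5 GUU (Val): third position 4-fold.
Codon 6 GAA (Glu): third position 2-fold.
Codon 7 UUA (Leu): third position 2-fold.
Four-fold degenerate third positions: 4.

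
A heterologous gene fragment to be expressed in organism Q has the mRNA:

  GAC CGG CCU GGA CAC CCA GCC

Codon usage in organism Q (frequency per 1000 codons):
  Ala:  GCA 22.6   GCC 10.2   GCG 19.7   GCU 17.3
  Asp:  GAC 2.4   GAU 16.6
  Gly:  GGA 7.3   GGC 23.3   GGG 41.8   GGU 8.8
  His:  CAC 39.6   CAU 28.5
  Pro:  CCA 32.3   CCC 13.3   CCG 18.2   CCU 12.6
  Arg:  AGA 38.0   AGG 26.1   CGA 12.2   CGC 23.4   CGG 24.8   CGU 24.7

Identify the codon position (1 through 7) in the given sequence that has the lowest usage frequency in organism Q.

1

Codon 1 GAC (Asp): 2.4 per 1000.
Codon 2 CGG (Arg): 24.8 per 1000.
Codon 3 CCU (Pro): 12.6 per 1000.
Codon 4 GGA (Gly): 7.3 per 1000.
Codon 5 CAC (His): 39.6 per 1000.
Codon 6 CCA (Pro): 32.3 per 1000.
Codon 7 GCC (Ala): 10.2 per 1000.
Lowest frequency is 2.4 at codon 1.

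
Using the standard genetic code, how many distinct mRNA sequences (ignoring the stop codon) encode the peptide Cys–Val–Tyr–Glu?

Cys: 2 codons.
Val: 4 codons.
Tyr: 2 codons.
Glu: 2 codons.
2 × 4 × 2 × 2 = 32.

32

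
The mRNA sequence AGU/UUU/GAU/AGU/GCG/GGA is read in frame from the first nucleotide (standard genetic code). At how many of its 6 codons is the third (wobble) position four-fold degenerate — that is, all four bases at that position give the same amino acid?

2

Codon 1 AGU (Ser): third position 2-fold.
Codon 2 UUU (Phe): third position 2-fold.
Codon 3 GAU (Asp): third position 2-fold.
Codon 4 AGU (Ser): third position 2-fold.
Codon 5 GCG (Ala): third position 4-fold.
Codon 6 GGA (Gly): third position 4-fold.
Four-fold degenerate third positions: 2.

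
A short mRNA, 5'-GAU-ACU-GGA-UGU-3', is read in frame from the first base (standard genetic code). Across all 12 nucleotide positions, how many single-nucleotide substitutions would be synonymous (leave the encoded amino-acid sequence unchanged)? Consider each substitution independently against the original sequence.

Codon 1 (GAU, Asp): 1 synonymous substitution.
Codon 2 (ACU, Thr): 3 synonymous substitutions.
Codon 3 (GGA, Gly): 3 synonymous substitutions.
Codon 4 (UGU, Cys): 1 synonymous substitution.
Total: 1 + 3 + 3 + 1 = 8.

8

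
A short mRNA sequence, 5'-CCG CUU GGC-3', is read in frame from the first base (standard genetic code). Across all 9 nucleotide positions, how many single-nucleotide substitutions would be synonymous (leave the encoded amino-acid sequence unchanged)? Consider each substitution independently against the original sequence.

Codon 1 (CCG, Pro): 3 synonymous substitutions.
Codon 2 (CUU, Leu): 3 synonymous substitutions.
Codon 3 (GGC, Gly): 3 synonymous substitutions.
Total: 3 + 3 + 3 = 9.

9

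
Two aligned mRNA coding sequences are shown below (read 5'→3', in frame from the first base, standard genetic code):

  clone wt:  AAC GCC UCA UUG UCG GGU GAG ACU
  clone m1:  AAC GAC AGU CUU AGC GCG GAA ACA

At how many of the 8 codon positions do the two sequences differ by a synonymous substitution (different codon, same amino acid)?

5

Codon 1: AAC Asn / AAC Asn — identical.
Codon 2: GCC Ala / GAC Asp — nonsynonymous.
Codon 3: UCA Ser / AGU Ser — synonymous.
Codon 4: UUG Leu / CUU Leu — synonymous.
Codon 5: UCG Ser / AGC Ser — synonymous.
Codon 6: GGU Gly / GCG Ala — nonsynonymous.
Codon 7: GAG Glu / GAA Glu — synonymous.
Codon 8: ACU Thr / ACA Thr — synonymous.
Synonymous differences: 5.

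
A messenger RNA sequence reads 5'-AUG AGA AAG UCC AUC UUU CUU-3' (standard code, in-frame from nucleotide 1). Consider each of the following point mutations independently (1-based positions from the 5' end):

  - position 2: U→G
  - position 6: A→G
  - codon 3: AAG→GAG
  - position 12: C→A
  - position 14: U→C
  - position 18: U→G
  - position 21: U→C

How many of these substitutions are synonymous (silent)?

3

Codon 1: AUG (Met) → AGG (Arg) — missense.
Codon 2: AGA (Arg) → AGG (Arg) — synonymous.
Codon 3: AAG (Lys) → GAG (Glu) — missense.
Codon 4: UCC (Ser) → UCA (Ser) — synonymous.
Codon 5: AUC (Ile) → ACC (Thr) — missense.
Codon 6: UUU (Phe) → UUG (Leu) — missense.
Codon 7: CUU (Leu) → CUC (Leu) — synonymous.
Synonymous: 3 of 7.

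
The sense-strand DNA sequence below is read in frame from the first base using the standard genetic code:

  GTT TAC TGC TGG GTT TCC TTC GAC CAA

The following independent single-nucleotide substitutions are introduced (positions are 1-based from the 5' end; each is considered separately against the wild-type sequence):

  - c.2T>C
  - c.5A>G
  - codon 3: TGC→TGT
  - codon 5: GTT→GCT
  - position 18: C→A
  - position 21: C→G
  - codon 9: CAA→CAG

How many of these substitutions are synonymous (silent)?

3

Codon 1: GTT (Val) → GCT (Ala) — missense.
Codon 2: TAC (Tyr) → TGC (Cys) — missense.
Codon 3: TGC (Cys) → TGT (Cys) — synonymous.
Codon 5: GTT (Val) → GCT (Ala) — missense.
Codon 6: TCC (Ser) → TCA (Ser) — synonymous.
Codon 7: TTC (Phe) → TTG (Leu) — missense.
Codon 9: CAA (Gln) → CAG (Gln) — synonymous.
Synonymous: 3 of 7.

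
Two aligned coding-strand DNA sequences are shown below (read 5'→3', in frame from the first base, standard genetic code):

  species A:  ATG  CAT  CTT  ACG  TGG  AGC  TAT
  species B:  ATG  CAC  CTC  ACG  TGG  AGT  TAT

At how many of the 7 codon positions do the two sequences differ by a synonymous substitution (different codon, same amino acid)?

3

Codon 1: ATG Met / ATG Met — identical.
Codon 2: CAT His / CAC His — synonymous.
Codon 3: CTT Leu / CTC Leu — synonymous.
Codon 4: ACG Thr / ACG Thr — identical.
Codon 5: TGG Trp / TGG Trp — identical.
Codon 6: AGC Ser / AGT Ser — synonymous.
Codon 7: TAT Tyr / TAT Tyr — identical.
Synonymous differences: 3.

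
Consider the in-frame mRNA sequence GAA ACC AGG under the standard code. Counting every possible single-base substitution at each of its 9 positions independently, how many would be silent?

6

Codon 1 (GAA, Glu): 1 synonymous substitution.
Codon 2 (ACC, Thr): 3 synonymous substitutions.
Codon 3 (AGG, Arg): 2 synonymous substitutions.
Total: 1 + 3 + 2 = 6.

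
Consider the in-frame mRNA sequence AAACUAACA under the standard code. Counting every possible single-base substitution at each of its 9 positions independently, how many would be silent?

Codon 1 (AAA, Lys): 1 synonymous substitution.
Codon 2 (CUA, Leu): 4 synonymous substitutions.
Codon 3 (ACA, Thr): 3 synonymous substitutions.
Total: 1 + 4 + 3 = 8.

8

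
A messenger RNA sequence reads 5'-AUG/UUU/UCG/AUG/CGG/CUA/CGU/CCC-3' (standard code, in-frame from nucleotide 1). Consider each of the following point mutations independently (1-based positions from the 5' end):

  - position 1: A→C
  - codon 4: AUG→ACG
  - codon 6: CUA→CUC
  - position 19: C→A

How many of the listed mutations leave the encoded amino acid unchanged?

Codon 1: AUG (Met) → CUG (Leu) — missense.
Codon 4: AUG (Met) → ACG (Thr) — missense.
Codon 6: CUA (Leu) → CUC (Leu) — synonymous.
Codon 7: CGU (Arg) → AGU (Ser) — missense.
Synonymous: 1 of 4.

1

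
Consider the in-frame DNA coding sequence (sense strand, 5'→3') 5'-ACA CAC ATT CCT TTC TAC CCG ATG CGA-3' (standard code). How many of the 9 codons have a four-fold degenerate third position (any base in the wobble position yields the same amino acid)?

4

Codon 1 ACA (Thr): third position 4-fold.
Codon 2 CAC (His): third position 2-fold.
Codon 3 ATT (Ile): third position 3-fold.
Codon 4 CCT (Pro): third position 4-fold.
Codon 5 TTC (Phe): third position 2-fold.
Codon 6 TAC (Tyr): third position 2-fold.
Codon 7 CCG (Pro): third position 4-fold.
Codon 8 ATG (Met): third position 1-fold.
Codon 9 CGA (Arg): third position 4-fold.
Four-fold degenerate third positions: 4.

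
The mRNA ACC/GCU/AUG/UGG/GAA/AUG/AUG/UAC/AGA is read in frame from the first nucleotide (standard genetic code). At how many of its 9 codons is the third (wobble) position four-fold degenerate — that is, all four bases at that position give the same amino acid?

Codon 1 ACC (Thr): third position 4-fold.
Codon 2 GCU (Ala): third position 4-fold.
Codon 3 AUG (Met): third position 1-fold.
Codon 4 UGG (Trp): third position 1-fold.
Codon 5 GAA (Glu): third position 2-fold.
Codon 6 AUG (Met): third position 1-fold.
Codon 7 AUG (Met): third position 1-fold.
Codon 8 UAC (Tyr): third position 2-fold.
Codon 9 AGA (Arg): third position 2-fold.
Four-fold degenerate third positions: 2.

2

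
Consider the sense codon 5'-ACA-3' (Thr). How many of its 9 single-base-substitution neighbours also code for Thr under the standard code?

Position 1: none → 0 synonymous.
Position 2: none → 0 synonymous.
Position 3: ACU, ACC, ACG → 3 synonymous.
Total: 0 + 0 + 3 = 3.

3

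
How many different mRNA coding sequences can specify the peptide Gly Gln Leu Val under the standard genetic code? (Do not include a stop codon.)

192

Gly: 4 codons.
Gln: 2 codons.
Leu: 6 codons.
Val: 4 codons.
4 × 2 × 6 × 4 = 192.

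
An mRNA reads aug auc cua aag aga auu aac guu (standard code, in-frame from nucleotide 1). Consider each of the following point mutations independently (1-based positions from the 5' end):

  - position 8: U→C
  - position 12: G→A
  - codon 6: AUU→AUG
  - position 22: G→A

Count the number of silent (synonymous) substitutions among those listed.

1

Codon 3: CUA (Leu) → CCA (Pro) — missense.
Codon 4: AAG (Lys) → AAA (Lys) — synonymous.
Codon 6: AUU (Ile) → AUG (Met) — missense.
Codon 8: GUU (Val) → AUU (Ile) — missense.
Synonymous: 1 of 4.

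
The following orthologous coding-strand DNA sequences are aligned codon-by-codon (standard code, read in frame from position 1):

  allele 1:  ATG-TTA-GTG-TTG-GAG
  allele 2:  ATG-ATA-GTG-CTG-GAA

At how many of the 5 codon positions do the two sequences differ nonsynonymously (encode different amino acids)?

Codon 1: ATG Met / ATG Met — identical.
Codon 2: TTA Leu / ATA Ile — nonsynonymous.
Codon 3: GTG Val / GTG Val — identical.
Codon 4: TTG Leu / CTG Leu — synonymous.
Codon 5: GAG Glu / GAA Glu — synonymous.
Nonsynonymous differences: 1.

1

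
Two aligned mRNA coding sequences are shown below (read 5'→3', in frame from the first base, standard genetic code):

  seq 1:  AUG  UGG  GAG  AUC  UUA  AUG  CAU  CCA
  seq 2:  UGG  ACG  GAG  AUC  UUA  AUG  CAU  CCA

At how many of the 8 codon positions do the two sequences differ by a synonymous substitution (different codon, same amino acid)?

Codon 1: AUG Met / UGG Trp — nonsynonymous.
Codon 2: UGG Trp / ACG Thr — nonsynonymous.
Codon 3: GAG Glu / GAG Glu — identical.
Codon 4: AUC Ile / AUC Ile — identical.
Codon 5: UUA Leu / UUA Leu — identical.
Codon 6: AUG Met / AUG Met — identical.
Codon 7: CAU His / CAU His — identical.
Codon 8: CCA Pro / CCA Pro — identical.
Synonymous differences: 0.

0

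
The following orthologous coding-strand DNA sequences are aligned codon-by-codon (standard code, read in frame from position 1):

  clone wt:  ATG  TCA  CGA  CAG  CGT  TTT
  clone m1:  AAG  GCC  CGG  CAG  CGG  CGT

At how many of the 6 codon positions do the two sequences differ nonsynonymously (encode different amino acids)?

3

Codon 1: ATG Met / AAG Lys — nonsynonymous.
Codon 2: TCA Ser / GCC Ala — nonsynonymous.
Codon 3: CGA Arg / CGG Arg — synonymous.
Codon 4: CAG Gln / CAG Gln — identical.
Codon 5: CGT Arg / CGG Arg — synonymous.
Codon 6: TTT Phe / CGT Arg — nonsynonymous.
Nonsynonymous differences: 3.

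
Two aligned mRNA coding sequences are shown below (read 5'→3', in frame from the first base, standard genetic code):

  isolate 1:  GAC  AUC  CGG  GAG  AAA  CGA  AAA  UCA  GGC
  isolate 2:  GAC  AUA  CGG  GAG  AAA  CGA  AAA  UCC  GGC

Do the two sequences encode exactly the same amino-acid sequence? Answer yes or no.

yes

Codon 1: GAC Asp / GAC Asp — identical.
Codon 2: AUC Ile / AUA Ile — synonymous.
Codon 3: CGG Arg / CGG Arg — identical.
Codon 4: GAG Glu / GAG Glu — identical.
Codon 5: AAA Lys / AAA Lys — identical.
Codon 6: CGA Arg / CGA Arg — identical.
Codon 7: AAA Lys / AAA Lys — identical.
Codon 8: UCA Ser / UCC Ser — synonymous.
Codon 9: GGC Gly / GGC Gly — identical.
Nonsynonymous differences: 0 → same protein.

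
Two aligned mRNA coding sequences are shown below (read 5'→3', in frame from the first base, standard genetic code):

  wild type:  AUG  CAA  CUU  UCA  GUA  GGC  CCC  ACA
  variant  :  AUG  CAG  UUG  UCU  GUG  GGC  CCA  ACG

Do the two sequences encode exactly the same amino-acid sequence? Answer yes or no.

yes

Codon 1: AUG Met / AUG Met — identical.
Codon 2: CAA Gln / CAG Gln — synonymous.
Codon 3: CUU Leu / UUG Leu — synonymous.
Codon 4: UCA Ser / UCU Ser — synonymous.
Codon 5: GUA Val / GUG Val — synonymous.
Codon 6: GGC Gly / GGC Gly — identical.
Codon 7: CCC Pro / CCA Pro — synonymous.
Codon 8: ACA Thr / ACG Thr — synonymous.
Nonsynonymous differences: 0 → same protein.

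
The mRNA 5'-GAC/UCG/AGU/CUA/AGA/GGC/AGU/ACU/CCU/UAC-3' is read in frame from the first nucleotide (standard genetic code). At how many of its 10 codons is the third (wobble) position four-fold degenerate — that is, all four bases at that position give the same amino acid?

Codon 1 GAC (Asp): third position 2-fold.
Codon 2 UCG (Ser): third position 4-fold.
Codon 3 AGU (Ser): third position 2-fold.
Codon 4 CUA (Leu): third position 4-fold.
Codon 5 AGA (Arg): third position 2-fold.
Codon 6 GGC (Gly): third position 4-fold.
Codon 7 AGU (Ser): third position 2-fold.
Codon 8 ACU (Thr): third position 4-fold.
Codon 9 CCU (Pro): third position 4-fold.
Codon 10 UAC (Tyr): third position 2-fold.
Four-fold degenerate third positions: 5.

5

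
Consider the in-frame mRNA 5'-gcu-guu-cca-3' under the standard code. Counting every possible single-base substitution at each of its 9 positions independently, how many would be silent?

9

Codon 1 (GCU, Ala): 3 synonymous substitutions.
Codon 2 (GUU, Val): 3 synonymous substitutions.
Codon 3 (CCA, Pro): 3 synonymous substitutions.
Total: 3 + 3 + 3 = 9.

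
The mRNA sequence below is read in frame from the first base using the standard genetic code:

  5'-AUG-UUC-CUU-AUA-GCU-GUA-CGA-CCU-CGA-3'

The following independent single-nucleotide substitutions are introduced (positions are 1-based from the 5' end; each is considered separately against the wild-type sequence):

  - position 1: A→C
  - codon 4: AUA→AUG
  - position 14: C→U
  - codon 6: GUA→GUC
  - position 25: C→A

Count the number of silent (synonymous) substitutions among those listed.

Codon 1: AUG (Met) → CUG (Leu) — missense.
Codon 4: AUA (Ile) → AUG (Met) — missense.
Codon 5: GCU (Ala) → GUU (Val) — missense.
Codon 6: GUA (Val) → GUC (Val) — synonymous.
Codon 9: CGA (Arg) → AGA (Arg) — synonymous.
Synonymous: 2 of 5.

2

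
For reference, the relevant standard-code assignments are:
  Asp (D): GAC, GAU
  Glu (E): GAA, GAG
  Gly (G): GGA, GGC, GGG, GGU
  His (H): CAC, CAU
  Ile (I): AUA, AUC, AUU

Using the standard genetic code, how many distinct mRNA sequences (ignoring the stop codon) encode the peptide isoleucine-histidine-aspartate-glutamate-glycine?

96

Ile: 3 codons.
His: 2 codons.
Asp: 2 codons.
Glu: 2 codons.
Gly: 4 codons.
3 × 2 × 2 × 2 × 4 = 96.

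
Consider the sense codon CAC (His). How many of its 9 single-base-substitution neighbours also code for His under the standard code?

Position 1: none → 0 synonymous.
Position 2: none → 0 synonymous.
Position 3: CAT → 1 synonymous.
Total: 0 + 0 + 1 = 1.

1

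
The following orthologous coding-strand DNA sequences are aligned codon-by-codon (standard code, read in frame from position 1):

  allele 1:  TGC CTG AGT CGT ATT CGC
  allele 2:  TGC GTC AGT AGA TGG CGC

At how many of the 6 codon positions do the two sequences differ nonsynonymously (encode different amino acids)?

Codon 1: TGC Cys / TGC Cys — identical.
Codon 2: CTG Leu / GTC Val — nonsynonymous.
Codon 3: AGT Ser / AGT Ser — identical.
Codon 4: CGT Arg / AGA Arg — synonymous.
Codon 5: ATT Ile / TGG Trp — nonsynonymous.
Codon 6: CGC Arg / CGC Arg — identical.
Nonsynonymous differences: 2.

2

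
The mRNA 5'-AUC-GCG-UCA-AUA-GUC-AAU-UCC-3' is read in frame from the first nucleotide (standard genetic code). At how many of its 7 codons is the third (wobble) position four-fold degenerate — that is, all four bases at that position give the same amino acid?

4

Codon 1 AUC (Ile): third position 3-fold.
Codon 2 GCG (Ala): third position 4-fold.
Codon 3 UCA (Ser): third position 4-fold.
Codon 4 AUA (Ile): third position 3-fold.
Codon 5 GUC (Val): third position 4-fold.
Codon 6 AAU (Asn): third position 2-fold.
Codon 7 UCC (Ser): third position 4-fold.
Four-fold degenerate third positions: 4.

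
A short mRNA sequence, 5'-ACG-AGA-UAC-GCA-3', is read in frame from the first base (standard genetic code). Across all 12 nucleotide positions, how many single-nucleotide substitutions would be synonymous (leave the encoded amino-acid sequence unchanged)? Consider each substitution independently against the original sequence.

9

Codon 1 (ACG, Thr): 3 synonymous substitutions.
Codon 2 (AGA, Arg): 2 synonymous substitutions.
Codon 3 (UAC, Tyr): 1 synonymous substitution.
Codon 4 (GCA, Ala): 3 synonymous substitutions.
Total: 3 + 2 + 1 + 3 = 9.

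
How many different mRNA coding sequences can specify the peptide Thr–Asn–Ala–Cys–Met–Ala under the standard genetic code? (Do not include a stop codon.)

256

Thr: 4 codons.
Asn: 2 codons.
Ala: 4 codons.
Cys: 2 codons.
Met: 1 codon.
Ala: 4 codons.
4 × 2 × 4 × 2 × 1 × 4 = 256.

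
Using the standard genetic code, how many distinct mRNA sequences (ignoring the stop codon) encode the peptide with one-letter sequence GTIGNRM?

2304

Gly: 4 codons.
Thr: 4 codons.
Ile: 3 codons.
Gly: 4 codons.
Asn: 2 codons.
Arg: 6 codons.
Met: 1 codon.
4 × 4 × 3 × 4 × 2 × 6 × 1 = 2304.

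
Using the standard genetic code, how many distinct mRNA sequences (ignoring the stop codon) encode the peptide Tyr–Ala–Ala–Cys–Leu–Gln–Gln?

Tyr: 2 codons.
Ala: 4 codons.
Ala: 4 codons.
Cys: 2 codons.
Leu: 6 codons.
Gln: 2 codons.
Gln: 2 codons.
2 × 4 × 4 × 2 × 6 × 2 × 2 = 1536.

1536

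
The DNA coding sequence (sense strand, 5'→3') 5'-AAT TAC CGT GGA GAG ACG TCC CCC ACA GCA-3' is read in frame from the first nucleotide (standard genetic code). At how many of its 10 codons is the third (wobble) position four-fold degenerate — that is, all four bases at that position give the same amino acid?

Codon 1 AAT (Asn): third position 2-fold.
Codon 2 TAC (Tyr): third position 2-fold.
Codon 3 CGT (Arg): third position 4-fold.
Codon 4 GGA (Gly): third position 4-fold.
Codon 5 GAG (Glu): third position 2-fold.
Codon 6 ACG (Thr): third position 4-fold.
Codon 7 TCC (Ser): third position 4-fold.
Codon 8 CCC (Pro): third position 4-fold.
Codon 9 ACA (Thr): third position 4-fold.
Codon 10 GCA (Ala): third position 4-fold.
Four-fold degenerate third positions: 7.

7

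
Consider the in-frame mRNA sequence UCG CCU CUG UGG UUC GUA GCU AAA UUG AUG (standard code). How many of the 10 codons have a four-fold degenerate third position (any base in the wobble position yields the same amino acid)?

5

Codon 1 UCG (Ser): third position 4-fold.
Codon 2 CCU (Pro): third position 4-fold.
Codon 3 CUG (Leu): third position 4-fold.
Codon 4 UGG (Trp): third position 1-fold.
Codon 5 UUC (Phe): third position 2-fold.
Codon 6 GUA (Val): third position 4-fold.
Codon 7 GCU (Ala): third position 4-fold.
Codon 8 AAA (Lys): third position 2-fold.
Codon 9 UUG (Leu): third position 2-fold.
Codon 10 AUG (Met): third position 1-fold.
Four-fold degenerate third positions: 5.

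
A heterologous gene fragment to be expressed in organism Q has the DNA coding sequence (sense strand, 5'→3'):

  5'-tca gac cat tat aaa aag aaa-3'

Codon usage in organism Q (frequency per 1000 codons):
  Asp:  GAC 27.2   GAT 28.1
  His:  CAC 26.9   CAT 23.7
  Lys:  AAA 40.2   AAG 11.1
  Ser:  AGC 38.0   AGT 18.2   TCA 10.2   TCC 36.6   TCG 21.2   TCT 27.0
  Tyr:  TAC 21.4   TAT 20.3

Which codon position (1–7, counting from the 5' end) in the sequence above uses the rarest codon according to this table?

1

Codon 1 TCA (Ser): 10.2 per 1000.
Codon 2 GAC (Asp): 27.2 per 1000.
Codon 3 CAT (His): 23.7 per 1000.
Codon 4 TAT (Tyr): 20.3 per 1000.
Codon 5 AAA (Lys): 40.2 per 1000.
Codon 6 AAG (Lys): 11.1 per 1000.
Codon 7 AAA (Lys): 40.2 per 1000.
Lowest frequency is 10.2 at codon 1.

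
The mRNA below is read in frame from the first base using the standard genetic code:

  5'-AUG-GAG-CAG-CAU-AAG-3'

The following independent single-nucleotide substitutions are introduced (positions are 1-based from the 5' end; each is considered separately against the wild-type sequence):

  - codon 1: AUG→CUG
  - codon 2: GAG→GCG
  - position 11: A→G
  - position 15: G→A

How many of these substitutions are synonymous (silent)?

1

Codon 1: AUG (Met) → CUG (Leu) — missense.
Codon 2: GAG (Glu) → GCG (Ala) — missense.
Codon 4: CAU (His) → CGU (Arg) — missense.
Codon 5: AAG (Lys) → AAA (Lys) — synonymous.
Synonymous: 1 of 4.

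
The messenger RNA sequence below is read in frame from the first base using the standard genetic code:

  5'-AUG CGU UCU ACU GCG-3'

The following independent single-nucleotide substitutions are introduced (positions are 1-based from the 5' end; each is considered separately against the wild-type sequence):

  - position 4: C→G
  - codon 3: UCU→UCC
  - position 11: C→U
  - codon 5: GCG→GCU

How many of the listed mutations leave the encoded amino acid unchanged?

Codon 2: CGU (Arg) → GGU (Gly) — missense.
Codon 3: UCU (Ser) → UCC (Ser) — synonymous.
Codon 4: ACU (Thr) → AUU (Ile) — missense.
Codon 5: GCG (Ala) → GCU (Ala) — synonymous.
Synonymous: 2 of 4.

2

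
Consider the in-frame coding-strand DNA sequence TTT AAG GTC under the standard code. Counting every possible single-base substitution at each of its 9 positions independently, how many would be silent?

Codon 1 (TTT, Phe): 1 synonymous substitution.
Codon 2 (AAG, Lys): 1 synonymous substitution.
Codon 3 (GTC, Val): 3 synonymous substitutions.
Total: 1 + 1 + 3 = 5.

5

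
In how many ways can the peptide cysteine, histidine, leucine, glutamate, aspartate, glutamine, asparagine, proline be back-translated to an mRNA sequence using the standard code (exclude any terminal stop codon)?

Cys: 2 codons.
His: 2 codons.
Leu: 6 codons.
Glu: 2 codons.
Asp: 2 codons.
Gln: 2 codons.
Asn: 2 codons.
Pro: 4 codons.
2 × 2 × 6 × 2 × 2 × 2 × 2 × 4 = 1536.

1536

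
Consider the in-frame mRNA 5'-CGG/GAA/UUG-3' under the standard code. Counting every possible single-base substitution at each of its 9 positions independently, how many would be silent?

7

Codon 1 (CGG, Arg): 4 synonymous substitutions.
Codon 2 (GAA, Glu): 1 synonymous substitution.
Codon 3 (UUG, Leu): 2 synonymous substitutions.
Total: 4 + 1 + 2 = 7.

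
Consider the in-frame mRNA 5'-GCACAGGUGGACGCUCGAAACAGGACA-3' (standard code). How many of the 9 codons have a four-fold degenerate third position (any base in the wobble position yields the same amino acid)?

5

Codon 1 GCA (Ala): third position 4-fold.
Codon 2 CAG (Gln): third position 2-fold.
Codon 3 GUG (Val): third position 4-fold.
Codon 4 GAC (Asp): third position 2-fold.
Codon 5 GCU (Ala): third position 4-fold.
Codon 6 CGA (Arg): third position 4-fold.
Codon 7 AAC (Asn): third position 2-fold.
Codon 8 AGG (Arg): third position 2-fold.
Codon 9 ACA (Thr): third position 4-fold.
Four-fold degenerate third positions: 5.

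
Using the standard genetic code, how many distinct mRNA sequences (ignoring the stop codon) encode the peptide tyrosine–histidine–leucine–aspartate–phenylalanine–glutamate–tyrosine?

Tyr: 2 codons.
His: 2 codons.
Leu: 6 codons.
Asp: 2 codons.
Phe: 2 codons.
Glu: 2 codons.
Tyr: 2 codons.
2 × 2 × 6 × 2 × 2 × 2 × 2 = 384.

384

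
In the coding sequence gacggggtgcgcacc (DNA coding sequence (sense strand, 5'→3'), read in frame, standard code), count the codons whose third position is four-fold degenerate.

Codon 1 GAC (Asp): third position 2-fold.
Codon 2 GGG (Gly): third position 4-fold.
Codon 3 GTG (Val): third position 4-fold.
Codon 4 CGC (Arg): third position 4-fold.
Codon 5 ACC (Thr): third position 4-fold.
Four-fold degenerate third positions: 4.

4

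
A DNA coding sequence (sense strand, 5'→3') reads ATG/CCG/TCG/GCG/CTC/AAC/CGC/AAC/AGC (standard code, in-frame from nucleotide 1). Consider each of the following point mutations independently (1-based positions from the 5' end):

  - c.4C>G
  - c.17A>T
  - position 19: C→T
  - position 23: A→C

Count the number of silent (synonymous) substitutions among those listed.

Codon 2: CCG (Pro) → GCG (Ala) — missense.
Codon 6: AAC (Asn) → ATC (Ile) — missense.
Codon 7: CGC (Arg) → TGC (Cys) — missense.
Codon 8: AAC (Asn) → ACC (Thr) — missense.
Synonymous: 0 of 4.

0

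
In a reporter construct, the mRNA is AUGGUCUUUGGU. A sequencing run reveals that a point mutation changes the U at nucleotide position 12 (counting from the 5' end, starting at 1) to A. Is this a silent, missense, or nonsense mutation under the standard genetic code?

silent

Position 12 falls in codon 4: GGU → Gly.
After the substitution the codon is GGA → Gly.
Both encode Gly, so the change is synonymous.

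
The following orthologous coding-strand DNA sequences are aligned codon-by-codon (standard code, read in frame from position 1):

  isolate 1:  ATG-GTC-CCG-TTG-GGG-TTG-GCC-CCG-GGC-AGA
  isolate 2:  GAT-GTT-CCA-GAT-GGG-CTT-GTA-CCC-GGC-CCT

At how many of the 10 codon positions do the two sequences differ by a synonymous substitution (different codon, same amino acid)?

Codon 1: ATG Met / GAT Asp — nonsynonymous.
Codon 2: GTC Val / GTT Val — synonymous.
Codon 3: CCG Pro / CCA Pro — synonymous.
Codon 4: TTG Leu / GAT Asp — nonsynonymous.
Codon 5: GGG Gly / GGG Gly — identical.
Codon 6: TTG Leu / CTT Leu — synonymous.
Codon 7: GCC Ala / GTA Val — nonsynonymous.
Codon 8: CCG Pro / CCC Pro — synonymous.
Codon 9: GGC Gly / GGC Gly — identical.
Codon 10: AGA Arg / CCT Pro — nonsynonymous.
Synonymous differences: 4.

4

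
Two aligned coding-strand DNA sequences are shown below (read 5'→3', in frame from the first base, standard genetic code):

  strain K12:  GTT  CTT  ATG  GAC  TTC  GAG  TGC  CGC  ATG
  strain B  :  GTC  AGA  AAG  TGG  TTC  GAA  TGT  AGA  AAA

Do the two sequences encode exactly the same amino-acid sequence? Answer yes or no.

Codon 1: GTT Val / GTC Val — synonymous.
Codon 2: CTT Leu / AGA Arg — nonsynonymous.
Codon 3: ATG Met / AAG Lys — nonsynonymous.
Codon 4: GAC Asp / TGG Trp — nonsynonymous.
Codon 5: TTC Phe / TTC Phe — identical.
Codon 6: GAG Glu / GAA Glu — synonymous.
Codon 7: TGC Cys / TGT Cys — synonymous.
Codon 8: CGC Arg / AGA Arg — synonymous.
Codon 9: ATG Met / AAA Lys — nonsynonymous.
Nonsynonymous differences: 4 → different protein.

no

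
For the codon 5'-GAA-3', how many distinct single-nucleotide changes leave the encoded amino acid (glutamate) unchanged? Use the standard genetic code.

Position 1: none → 0 synonymous.
Position 2: none → 0 synonymous.
Position 3: GAG → 1 synonymous.
Total: 0 + 0 + 1 = 1.

1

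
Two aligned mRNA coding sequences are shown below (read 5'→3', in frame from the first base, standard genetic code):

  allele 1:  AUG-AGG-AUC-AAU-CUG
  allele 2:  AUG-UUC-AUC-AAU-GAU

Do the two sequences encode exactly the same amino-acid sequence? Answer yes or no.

Codon 1: AUG Met / AUG Met — identical.
Codon 2: AGG Arg / UUC Phe — nonsynonymous.
Codon 3: AUC Ile / AUC Ile — identical.
Codon 4: AAU Asn / AAU Asn — identical.
Codon 5: CUG Leu / GAU Asp — nonsynonymous.
Nonsynonymous differences: 2 → different protein.

no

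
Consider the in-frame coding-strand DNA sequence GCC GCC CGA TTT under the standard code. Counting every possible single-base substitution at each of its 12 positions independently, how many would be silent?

Codon 1 (GCC, Ala): 3 synonymous substitutions.
Codon 2 (GCC, Ala): 3 synonymous substitutions.
Codon 3 (CGA, Arg): 4 synonymous substitutions.
Codon 4 (TTT, Phe): 1 synonymous substitution.
Total: 3 + 3 + 4 + 1 = 11.

11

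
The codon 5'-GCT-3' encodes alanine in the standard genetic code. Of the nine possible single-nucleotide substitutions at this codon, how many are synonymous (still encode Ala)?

3

Position 1: none → 0 synonymous.
Position 2: none → 0 synonymous.
Position 3: GCC, GCA, GCG → 3 synonymous.
Total: 0 + 0 + 3 = 3.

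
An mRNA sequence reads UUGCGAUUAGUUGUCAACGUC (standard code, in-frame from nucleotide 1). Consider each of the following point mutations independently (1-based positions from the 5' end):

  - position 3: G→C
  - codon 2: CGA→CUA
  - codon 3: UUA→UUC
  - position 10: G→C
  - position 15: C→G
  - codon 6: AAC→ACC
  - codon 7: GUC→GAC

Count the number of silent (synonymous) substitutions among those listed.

Codon 1: UUG (Leu) → UUC (Phe) — missense.
Codon 2: CGA (Arg) → CUA (Leu) — missense.
Codon 3: UUA (Leu) → UUC (Phe) — missense.
Codon 4: GUU (Val) → CUU (Leu) — missense.
Codon 5: GUC (Val) → GUG (Val) — synonymous.
Codon 6: AAC (Asn) → ACC (Thr) — missense.
Codon 7: GUC (Val) → GAC (Asp) — missense.
Synonymous: 1 of 7.

1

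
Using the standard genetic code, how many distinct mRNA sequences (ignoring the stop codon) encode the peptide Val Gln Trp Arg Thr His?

Val: 4 codons.
Gln: 2 codons.
Trp: 1 codon.
Arg: 6 codons.
Thr: 4 codons.
His: 2 codons.
4 × 2 × 1 × 6 × 4 × 2 = 384.

384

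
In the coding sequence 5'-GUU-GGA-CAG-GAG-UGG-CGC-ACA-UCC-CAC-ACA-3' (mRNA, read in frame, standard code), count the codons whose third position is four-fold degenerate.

Codon 1 GUU (Val): third position 4-fold.
Codon 2 GGA (Gly): third position 4-fold.
Codon 3 CAG (Gln): third position 2-fold.
Codon 4 GAG (Glu): third position 2-fold.
Codon 5 UGG (Trp): third position 1-fold.
Codon 6 CGC (Arg): third position 4-fold.
Codon 7 ACA (Thr): third position 4-fold.
Codon 8 UCC (Ser): third position 4-fold.
Codon 9 CAC (His): third position 2-fold.
Codon 10 ACA (Thr): third position 4-fold.
Four-fold degenerate third positions: 6.

6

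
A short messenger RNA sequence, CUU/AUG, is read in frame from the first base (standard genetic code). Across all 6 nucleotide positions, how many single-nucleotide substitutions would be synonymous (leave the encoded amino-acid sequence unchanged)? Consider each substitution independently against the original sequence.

3

Codon 1 (CUU, Leu): 3 synonymous substitutions.
Codon 2 (AUG, Met): 0 synonymous substitutions.
Total: 3 + 0 = 3.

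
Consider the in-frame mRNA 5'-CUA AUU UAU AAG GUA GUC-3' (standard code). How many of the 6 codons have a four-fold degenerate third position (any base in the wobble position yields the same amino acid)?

3

Codon 1 CUA (Leu): third position 4-fold.
Codon 2 AUU (Ile): third position 3-fold.
Codon 3 UAU (Tyr): third position 2-fold.
Codon 4 AAG (Lys): third position 2-fold.
Codon 5 GUA (Val): third position 4-fold.
Codon 6 GUC (Val): third position 4-fold.
Four-fold degenerate third positions: 3.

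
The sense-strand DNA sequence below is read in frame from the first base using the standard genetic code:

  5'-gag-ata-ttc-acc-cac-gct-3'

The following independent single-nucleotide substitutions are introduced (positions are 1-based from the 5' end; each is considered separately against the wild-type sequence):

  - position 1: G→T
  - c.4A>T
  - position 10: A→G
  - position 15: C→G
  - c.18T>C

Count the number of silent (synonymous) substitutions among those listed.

Codon 1: GAG (Glu) → TAG (Stop) — nonsense.
Codon 2: ATA (Ile) → TTA (Leu) — missense.
Codon 4: ACC (Thr) → GCC (Ala) — missense.
Codon 5: CAC (His) → CAG (Gln) — missense.
Codon 6: GCT (Ala) → GCC (Ala) — synonymous.
Synonymous: 1 of 5.

1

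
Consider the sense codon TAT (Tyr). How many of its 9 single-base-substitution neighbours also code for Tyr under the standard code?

Position 1: none → 0 synonymous.
Position 2: none → 0 synonymous.
Position 3: TAC → 1 synonymous.
Total: 0 + 0 + 1 = 1.

1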